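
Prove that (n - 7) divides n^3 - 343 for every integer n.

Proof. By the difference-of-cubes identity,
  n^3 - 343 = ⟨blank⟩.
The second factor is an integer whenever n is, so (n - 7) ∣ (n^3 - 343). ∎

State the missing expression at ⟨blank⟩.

(n - 7)(n^2 + 7n + 49)

Polynomial division of n^3 - 343 by n - 7 leaves remainder 0 and quotient n^2 + 7n + 49.
Hence n^3 - 343 = (n - 7)(n^2 + 7n + 49).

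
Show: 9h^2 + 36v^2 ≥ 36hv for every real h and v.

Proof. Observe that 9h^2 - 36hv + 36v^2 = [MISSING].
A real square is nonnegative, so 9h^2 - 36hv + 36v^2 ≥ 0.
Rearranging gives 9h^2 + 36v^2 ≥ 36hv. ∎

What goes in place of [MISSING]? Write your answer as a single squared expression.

(3h - 6v)^2

9h^2 - 36hv + 36v^2 is a perfect-square trinomial: the outer terms are (3h)^2 and (6v)^2, and the cross term is -2·3h·6v.
So 9h^2 - 36hv + 36v^2 = (3h - 6v)^2 ≥ 0.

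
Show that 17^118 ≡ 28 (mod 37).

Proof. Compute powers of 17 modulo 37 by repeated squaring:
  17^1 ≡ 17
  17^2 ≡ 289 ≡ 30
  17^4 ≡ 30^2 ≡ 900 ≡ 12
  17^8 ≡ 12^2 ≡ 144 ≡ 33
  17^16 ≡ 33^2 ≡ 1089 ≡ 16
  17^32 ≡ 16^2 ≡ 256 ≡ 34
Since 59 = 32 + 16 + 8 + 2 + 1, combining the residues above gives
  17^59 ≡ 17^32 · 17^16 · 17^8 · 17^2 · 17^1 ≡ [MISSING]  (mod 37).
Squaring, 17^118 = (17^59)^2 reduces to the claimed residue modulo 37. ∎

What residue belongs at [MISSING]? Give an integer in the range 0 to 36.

17^32 · 17^16 · 17^8 · 17^2 · 17^1 ≡ 34 · 16 · 33 · 30 · 17 = 9155520.
9155520 mod 37 = 18, so 17^59 ≡ 18 (mod 37).

18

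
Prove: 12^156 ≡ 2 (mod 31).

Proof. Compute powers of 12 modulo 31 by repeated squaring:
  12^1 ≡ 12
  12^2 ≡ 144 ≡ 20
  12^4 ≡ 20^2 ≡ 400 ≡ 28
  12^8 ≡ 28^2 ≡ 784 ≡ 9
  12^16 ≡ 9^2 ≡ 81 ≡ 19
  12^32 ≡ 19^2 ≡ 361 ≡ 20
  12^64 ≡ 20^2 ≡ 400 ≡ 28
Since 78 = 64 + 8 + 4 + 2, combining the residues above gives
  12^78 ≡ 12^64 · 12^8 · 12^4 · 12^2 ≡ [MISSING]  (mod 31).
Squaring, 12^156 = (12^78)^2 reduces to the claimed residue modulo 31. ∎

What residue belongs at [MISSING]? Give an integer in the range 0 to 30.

Multiply the listed residues: 28 · 9 · 28 · 20 = 252 → 7056 → 141120.
Reducing modulo 31: 141120 = 4552·31 + 8, so 12^78 ≡ 8.

8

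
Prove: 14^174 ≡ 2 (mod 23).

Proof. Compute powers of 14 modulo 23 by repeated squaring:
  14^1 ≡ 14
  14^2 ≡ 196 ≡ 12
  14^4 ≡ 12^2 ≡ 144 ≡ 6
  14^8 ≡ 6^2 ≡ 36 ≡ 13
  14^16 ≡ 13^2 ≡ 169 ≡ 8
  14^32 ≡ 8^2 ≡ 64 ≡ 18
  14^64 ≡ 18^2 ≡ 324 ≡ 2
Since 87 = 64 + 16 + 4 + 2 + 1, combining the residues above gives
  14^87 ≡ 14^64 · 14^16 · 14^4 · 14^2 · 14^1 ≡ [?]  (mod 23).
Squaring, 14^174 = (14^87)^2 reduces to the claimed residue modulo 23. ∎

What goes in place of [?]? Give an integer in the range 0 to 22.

5

Multiply the listed residues: 2 · 8 · 6 · 12 · 14 = 16 → 96 → 1152 → 16128.
Reducing modulo 23: 16128 = 701·23 + 5, so 14^87 ≡ 5.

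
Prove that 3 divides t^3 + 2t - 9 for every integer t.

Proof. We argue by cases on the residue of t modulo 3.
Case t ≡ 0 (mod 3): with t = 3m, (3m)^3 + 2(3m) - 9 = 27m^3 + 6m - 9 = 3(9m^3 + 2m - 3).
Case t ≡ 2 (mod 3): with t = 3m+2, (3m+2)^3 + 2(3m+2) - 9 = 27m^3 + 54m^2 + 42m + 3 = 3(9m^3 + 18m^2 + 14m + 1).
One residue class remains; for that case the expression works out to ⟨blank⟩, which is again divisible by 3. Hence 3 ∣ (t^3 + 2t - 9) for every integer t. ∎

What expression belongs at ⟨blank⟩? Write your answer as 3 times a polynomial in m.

3(9m^3 + 9m^2 + 5m - 2)

Only t ≡ 1 (mod 3) is unaccounted for. Put t = 3m+1:
(3m+1)^3 + 2(3m+1) - 9 expands to 27m^3 + 27m^2 + 15m - 6,
and factoring out 3 leaves 3(9m^3 + 9m^2 + 5m - 2).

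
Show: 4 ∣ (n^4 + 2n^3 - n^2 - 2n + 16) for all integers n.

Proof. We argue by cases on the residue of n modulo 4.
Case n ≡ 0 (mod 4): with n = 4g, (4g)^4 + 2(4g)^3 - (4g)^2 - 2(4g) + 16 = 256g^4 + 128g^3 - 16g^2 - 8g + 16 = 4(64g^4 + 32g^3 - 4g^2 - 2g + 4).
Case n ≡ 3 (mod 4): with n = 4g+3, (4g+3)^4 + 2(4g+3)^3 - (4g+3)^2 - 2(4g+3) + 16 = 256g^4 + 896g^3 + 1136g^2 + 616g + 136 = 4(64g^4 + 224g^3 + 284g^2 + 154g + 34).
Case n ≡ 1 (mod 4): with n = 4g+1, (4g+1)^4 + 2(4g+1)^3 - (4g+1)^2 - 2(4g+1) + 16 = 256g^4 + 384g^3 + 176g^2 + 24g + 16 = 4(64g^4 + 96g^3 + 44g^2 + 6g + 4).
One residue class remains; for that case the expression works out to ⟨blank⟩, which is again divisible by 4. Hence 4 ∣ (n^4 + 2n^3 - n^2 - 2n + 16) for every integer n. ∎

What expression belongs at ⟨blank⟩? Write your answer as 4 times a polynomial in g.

4(64g^4 + 160g^3 + 140g^2 + 50g + 10)

Only n ≡ 2 (mod 4) is unaccounted for. Put n = 4g+2:
(4g+2)^4 + 2(4g+2)^3 - (4g+2)^2 - 2(4g+2) + 16 expands to 256g^4 + 640g^3 + 560g^2 + 200g + 40,
and factoring out 4 leaves 4(64g^4 + 160g^3 + 140g^2 + 50g + 10).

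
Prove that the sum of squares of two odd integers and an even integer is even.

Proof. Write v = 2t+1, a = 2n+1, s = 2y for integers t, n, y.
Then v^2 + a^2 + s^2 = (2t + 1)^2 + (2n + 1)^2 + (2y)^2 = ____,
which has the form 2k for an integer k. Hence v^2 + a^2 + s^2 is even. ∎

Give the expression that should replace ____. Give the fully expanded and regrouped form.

2(2n^2 + 2n + 2t^2 + 2t + 2y^2 + 1)

Expanding: (2t + 1)^2 + (2n + 1)^2 + (2y)^2 = 4n^2 + 4n + 4t^2 + 4t + 4y^2 + 2.
Every term is even; pulling out the factor of 2 gives 2(2n^2 + 2n + 2t^2 + 2t + 2y^2 + 1).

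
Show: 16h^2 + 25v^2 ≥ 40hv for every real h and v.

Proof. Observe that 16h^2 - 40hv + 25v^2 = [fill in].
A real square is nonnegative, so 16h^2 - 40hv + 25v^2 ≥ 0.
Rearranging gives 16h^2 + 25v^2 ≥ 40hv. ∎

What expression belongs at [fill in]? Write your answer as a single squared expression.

(4h - 5v)^2

The leading and trailing coefficients are 4^2 and 5^2, and 40 = 2·4·5, so the trinomial is (4h - 5v)^2.
Hence 16h^2 - 40hv + 25v^2 ≥ 0.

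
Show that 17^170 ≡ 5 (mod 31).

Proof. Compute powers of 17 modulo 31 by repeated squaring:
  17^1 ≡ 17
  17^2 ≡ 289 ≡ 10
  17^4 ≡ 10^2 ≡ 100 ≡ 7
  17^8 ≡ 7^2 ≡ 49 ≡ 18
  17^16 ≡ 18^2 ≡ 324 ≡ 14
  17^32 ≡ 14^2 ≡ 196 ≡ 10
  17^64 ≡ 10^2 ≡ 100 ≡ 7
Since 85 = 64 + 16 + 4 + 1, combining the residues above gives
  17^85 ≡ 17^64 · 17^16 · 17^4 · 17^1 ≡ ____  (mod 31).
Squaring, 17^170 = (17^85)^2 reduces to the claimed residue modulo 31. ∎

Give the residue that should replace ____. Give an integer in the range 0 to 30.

6

Multiply the listed residues: 7 · 14 · 7 · 17 = 98 → 686 → 11662.
Reducing modulo 31: 11662 = 376·31 + 6, so 17^85 ≡ 6.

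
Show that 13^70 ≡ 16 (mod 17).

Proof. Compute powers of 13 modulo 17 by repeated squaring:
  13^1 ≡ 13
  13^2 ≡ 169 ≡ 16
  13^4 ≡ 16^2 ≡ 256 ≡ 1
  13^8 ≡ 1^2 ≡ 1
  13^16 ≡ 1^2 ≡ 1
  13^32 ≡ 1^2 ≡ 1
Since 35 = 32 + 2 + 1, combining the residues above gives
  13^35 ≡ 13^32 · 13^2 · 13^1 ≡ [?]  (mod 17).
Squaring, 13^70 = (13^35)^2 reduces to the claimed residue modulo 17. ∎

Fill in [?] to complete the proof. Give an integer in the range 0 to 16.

Multiply the listed residues: 1 · 16 · 13 = 16 → 208.
Reducing modulo 17: 208 = 12·17 + 4, so 13^35 ≡ 4.

4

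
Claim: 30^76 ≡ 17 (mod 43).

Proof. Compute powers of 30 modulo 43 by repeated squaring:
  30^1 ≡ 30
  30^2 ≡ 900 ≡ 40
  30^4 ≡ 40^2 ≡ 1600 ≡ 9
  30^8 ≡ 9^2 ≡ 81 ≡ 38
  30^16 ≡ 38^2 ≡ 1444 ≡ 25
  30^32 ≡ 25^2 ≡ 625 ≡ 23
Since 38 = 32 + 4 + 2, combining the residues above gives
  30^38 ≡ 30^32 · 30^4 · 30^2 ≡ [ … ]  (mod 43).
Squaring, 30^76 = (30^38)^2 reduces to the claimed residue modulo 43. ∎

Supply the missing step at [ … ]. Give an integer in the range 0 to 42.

24

Multiply the listed residues: 23 · 9 · 40 = 207 → 8280.
Reducing modulo 43: 8280 = 192·43 + 24, so 30^38 ≡ 24.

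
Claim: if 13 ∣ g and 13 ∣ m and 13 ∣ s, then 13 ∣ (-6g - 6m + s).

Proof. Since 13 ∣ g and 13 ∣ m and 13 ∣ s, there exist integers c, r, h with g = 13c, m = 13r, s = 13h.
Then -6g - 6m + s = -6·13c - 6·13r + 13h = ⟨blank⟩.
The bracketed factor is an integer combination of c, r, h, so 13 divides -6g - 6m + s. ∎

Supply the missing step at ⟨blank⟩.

Pull the common 13 out of every term: -6·13c - 6·13r + 13h = 13(-6c + h - 6r).
-6c + h - 6r is an integer, which exhibits the divisibility.

13(-6c + h - 6r)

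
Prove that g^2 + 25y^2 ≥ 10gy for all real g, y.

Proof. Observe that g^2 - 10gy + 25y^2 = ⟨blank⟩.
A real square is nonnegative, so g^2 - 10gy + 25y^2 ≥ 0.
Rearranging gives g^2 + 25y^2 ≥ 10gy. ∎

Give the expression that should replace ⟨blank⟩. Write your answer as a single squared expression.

(g - 5y)^2

g^2 - 10gy + 25y^2 is a perfect-square trinomial: the outer terms are (g)^2 and (5y)^2, and the cross term is -2·g·5y.
So g^2 - 10gy + 25y^2 = (g - 5y)^2 ≥ 0.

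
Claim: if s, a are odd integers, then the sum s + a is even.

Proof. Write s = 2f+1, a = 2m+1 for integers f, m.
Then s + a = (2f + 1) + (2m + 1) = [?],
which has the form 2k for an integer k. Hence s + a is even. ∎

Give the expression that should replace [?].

2(f + m + 1)

(2f + 1) + (2m + 1) = 2f + 2m + 2
= 2(f + m + 1).
Since f + m + 1 is an integer, the sum is of the form 2k for an integer k.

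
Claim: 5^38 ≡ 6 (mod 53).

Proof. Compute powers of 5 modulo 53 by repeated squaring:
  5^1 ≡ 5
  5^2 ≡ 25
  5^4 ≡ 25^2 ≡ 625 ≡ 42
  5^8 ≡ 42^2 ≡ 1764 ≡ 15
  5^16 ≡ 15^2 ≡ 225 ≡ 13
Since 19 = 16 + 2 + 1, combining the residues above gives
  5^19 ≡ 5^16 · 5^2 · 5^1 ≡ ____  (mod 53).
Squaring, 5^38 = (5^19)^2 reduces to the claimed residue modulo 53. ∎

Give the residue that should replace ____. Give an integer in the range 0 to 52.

35

5^16 · 5^2 · 5^1 ≡ 13 · 25 · 5 = 1625.
1625 mod 53 = 35, so 5^19 ≡ 35 (mod 53).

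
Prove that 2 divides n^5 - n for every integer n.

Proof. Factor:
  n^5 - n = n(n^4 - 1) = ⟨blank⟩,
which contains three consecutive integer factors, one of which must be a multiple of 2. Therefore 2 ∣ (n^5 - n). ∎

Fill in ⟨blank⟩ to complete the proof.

n^4 - 1 = (n^2 - 1)(n^2 + 1), and n^2 - 1 = (n-1)(n+1).
So n(n^4 - 1) = (n - 1)n(n + 1)(n^2 + 1).

(n - 1)n(n + 1)(n^2 + 1)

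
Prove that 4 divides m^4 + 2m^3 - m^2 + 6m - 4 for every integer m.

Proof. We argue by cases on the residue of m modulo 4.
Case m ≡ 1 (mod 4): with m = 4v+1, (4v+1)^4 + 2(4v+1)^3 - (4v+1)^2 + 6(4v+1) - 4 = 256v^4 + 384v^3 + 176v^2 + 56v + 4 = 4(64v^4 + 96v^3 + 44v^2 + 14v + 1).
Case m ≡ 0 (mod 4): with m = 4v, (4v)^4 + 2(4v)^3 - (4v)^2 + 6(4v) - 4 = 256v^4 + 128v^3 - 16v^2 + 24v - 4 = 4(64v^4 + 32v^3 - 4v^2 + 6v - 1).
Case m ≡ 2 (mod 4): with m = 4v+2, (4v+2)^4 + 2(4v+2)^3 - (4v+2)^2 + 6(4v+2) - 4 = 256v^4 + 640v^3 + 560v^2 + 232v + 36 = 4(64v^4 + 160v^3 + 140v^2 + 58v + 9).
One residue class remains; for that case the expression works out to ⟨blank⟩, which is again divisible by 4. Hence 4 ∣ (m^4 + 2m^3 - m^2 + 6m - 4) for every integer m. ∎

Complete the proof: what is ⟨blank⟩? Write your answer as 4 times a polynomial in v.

4(64v^4 + 224v^3 + 284v^2 + 162v + 35)

Only m ≡ 3 (mod 4) is unaccounted for. Put m = 4v+3:
(4v+3)^4 + 2(4v+3)^3 - (4v+3)^2 + 6(4v+3) - 4 expands to 256v^4 + 896v^3 + 1136v^2 + 648v + 140,
and factoring out 4 leaves 4(64v^4 + 224v^3 + 284v^2 + 162v + 35).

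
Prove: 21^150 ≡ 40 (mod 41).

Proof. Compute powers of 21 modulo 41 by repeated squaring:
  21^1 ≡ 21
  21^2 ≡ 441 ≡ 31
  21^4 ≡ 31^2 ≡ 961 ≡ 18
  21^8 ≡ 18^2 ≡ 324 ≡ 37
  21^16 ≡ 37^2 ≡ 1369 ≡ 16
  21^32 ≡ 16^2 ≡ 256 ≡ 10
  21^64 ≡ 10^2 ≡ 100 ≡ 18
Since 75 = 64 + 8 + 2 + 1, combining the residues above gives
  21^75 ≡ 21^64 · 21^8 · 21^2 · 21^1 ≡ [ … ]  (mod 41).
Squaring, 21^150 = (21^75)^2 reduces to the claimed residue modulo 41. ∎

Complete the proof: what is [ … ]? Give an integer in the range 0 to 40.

21^64 · 21^8 · 21^2 · 21^1 ≡ 18 · 37 · 31 · 21 = 433566.
433566 mod 41 = 32, so 21^75 ≡ 32 (mod 41).

32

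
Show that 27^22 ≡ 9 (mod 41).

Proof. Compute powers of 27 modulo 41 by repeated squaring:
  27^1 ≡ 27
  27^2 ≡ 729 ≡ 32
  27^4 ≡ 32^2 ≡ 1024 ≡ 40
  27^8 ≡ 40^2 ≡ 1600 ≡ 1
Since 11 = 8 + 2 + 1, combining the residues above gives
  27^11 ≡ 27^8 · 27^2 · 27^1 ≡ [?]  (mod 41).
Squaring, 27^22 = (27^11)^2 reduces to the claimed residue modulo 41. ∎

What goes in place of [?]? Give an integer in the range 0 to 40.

3

Multiply the listed residues: 1 · 32 · 27 = 32 → 864.
Reducing modulo 41: 864 = 21·41 + 3, so 27^11 ≡ 3.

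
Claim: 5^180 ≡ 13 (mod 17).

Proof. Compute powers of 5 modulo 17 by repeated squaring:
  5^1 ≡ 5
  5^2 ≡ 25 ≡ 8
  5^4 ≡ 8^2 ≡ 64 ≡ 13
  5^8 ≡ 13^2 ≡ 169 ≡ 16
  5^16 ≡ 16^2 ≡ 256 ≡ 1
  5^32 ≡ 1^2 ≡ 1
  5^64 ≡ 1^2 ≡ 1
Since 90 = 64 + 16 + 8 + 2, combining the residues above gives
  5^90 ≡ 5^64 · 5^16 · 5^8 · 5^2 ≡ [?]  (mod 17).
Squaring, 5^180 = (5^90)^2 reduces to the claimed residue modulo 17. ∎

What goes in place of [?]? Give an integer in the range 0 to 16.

Multiply the listed residues: 1 · 1 · 16 · 8 = 1 → 16 → 128.
Reducing modulo 17: 128 = 7·17 + 9, so 5^90 ≡ 9.

9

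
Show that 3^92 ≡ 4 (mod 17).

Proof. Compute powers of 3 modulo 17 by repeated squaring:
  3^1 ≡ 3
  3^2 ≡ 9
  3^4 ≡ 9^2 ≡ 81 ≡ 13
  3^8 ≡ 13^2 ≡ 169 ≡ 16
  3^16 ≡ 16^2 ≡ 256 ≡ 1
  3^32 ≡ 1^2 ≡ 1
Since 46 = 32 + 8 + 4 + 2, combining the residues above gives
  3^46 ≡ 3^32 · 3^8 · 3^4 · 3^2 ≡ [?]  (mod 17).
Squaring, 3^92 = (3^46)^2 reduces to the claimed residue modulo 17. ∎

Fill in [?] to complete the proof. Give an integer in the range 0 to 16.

2

3^32 · 3^8 · 3^4 · 3^2 ≡ 1 · 16 · 13 · 9 = 1872.
1872 mod 17 = 2, so 3^46 ≡ 2 (mod 17).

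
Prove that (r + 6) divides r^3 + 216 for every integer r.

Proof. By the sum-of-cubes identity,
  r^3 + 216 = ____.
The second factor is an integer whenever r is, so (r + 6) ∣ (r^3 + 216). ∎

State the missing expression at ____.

a^3 + b^3 = (a + b)(a^2 - ab + b^2). With a = r, b = 6:
r^3 + 216 = (r + 6)(r^2 - 6r + 36).

(r + 6)(r^2 - 6r + 36)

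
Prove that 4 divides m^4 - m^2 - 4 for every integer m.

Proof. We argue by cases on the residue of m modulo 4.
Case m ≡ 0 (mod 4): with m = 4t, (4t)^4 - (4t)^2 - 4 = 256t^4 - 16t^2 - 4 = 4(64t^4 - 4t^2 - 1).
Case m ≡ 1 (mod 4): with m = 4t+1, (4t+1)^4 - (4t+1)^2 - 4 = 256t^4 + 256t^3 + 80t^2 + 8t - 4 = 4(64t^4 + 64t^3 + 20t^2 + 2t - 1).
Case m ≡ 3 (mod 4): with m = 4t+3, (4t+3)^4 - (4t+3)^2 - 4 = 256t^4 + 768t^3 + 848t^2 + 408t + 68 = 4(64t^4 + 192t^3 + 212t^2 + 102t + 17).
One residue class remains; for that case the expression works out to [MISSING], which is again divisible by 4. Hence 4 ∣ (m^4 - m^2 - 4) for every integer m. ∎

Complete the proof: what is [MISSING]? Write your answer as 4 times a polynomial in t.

Only m ≡ 2 (mod 4) is unaccounted for. Put m = 4t+2:
(4t+2)^4 - (4t+2)^2 - 4 expands to 256t^4 + 512t^3 + 368t^2 + 112t + 8,
and factoring out 4 leaves 4(64t^4 + 128t^3 + 92t^2 + 28t + 2).

4(64t^4 + 128t^3 + 92t^2 + 28t + 2)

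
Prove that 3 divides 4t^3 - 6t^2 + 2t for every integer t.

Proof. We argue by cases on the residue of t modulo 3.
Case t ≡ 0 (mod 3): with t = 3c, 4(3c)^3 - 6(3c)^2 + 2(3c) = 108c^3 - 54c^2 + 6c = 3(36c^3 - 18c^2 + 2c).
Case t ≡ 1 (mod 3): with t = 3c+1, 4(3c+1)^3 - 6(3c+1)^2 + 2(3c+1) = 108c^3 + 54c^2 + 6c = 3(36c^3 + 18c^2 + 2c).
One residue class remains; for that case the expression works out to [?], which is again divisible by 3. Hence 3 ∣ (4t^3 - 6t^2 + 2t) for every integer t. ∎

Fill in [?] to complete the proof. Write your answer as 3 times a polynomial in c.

3(36c^3 + 54c^2 + 26c + 4)

Only t ≡ 2 (mod 3) is unaccounted for. Put t = 3c+2:
4(3c+2)^3 - 6(3c+2)^2 + 2(3c+2) expands to 108c^3 + 162c^2 + 78c + 12,
and factoring out 3 leaves 3(36c^3 + 54c^2 + 26c + 4).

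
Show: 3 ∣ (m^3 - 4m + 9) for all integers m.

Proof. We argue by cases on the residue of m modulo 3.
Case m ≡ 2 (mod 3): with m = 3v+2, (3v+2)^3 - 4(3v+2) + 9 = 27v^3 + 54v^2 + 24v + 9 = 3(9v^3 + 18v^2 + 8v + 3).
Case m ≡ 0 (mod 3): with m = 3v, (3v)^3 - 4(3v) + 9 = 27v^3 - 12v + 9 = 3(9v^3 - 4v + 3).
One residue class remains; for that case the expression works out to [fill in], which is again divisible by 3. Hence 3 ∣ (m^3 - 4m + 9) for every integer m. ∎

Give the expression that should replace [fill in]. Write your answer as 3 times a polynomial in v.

The residues treated are {2, 0}, so the missing case is m ≡ 1 (mod 3); write m = 3v+1.
Then (3v+1)^3 - 4(3v+1) + 9 = 27v^3 + 27v^2 - 3v + 6 = 3(9v^3 + 9v^2 - v + 2).

3(9v^3 + 9v^2 - v + 2)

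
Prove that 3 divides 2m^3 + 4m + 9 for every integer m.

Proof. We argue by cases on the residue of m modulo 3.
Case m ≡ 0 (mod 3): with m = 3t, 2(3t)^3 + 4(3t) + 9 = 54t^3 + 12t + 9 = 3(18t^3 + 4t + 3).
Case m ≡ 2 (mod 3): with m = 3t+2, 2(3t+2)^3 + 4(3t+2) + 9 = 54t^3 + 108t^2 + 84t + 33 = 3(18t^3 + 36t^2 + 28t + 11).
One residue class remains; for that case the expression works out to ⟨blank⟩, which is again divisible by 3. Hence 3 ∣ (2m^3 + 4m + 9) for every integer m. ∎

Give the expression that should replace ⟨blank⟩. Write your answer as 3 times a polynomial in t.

3(18t^3 + 18t^2 + 10t + 5)

The residues treated are {0, 2}, so the missing case is m ≡ 1 (mod 3); write m = 3t+1.
Then 2(3t+1)^3 + 4(3t+1) + 9 = 54t^3 + 54t^2 + 30t + 15 = 3(18t^3 + 18t^2 + 10t + 5).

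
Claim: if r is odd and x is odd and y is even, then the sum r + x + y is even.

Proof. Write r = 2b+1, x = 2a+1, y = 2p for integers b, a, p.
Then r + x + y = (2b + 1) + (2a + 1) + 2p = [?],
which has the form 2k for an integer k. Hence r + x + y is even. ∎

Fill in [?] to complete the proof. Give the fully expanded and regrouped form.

Expanding: (2b + 1) + (2a + 1) + 2p = 2a + 2b + 2p + 2.
Every term is even; pulling out the factor of 2 gives 2(a + b + p + 1).

2(a + b + p + 1)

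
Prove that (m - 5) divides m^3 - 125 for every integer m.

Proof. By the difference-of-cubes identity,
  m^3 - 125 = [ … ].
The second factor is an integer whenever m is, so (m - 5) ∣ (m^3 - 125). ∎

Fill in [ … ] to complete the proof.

(m - 5)(m^2 + 5m + 25)

a^3 - b^3 = (a - b)(a^2 + ab + b^2). With a = m, b = 5:
m^3 - 125 = (m - 5)(m^2 + 5m + 25).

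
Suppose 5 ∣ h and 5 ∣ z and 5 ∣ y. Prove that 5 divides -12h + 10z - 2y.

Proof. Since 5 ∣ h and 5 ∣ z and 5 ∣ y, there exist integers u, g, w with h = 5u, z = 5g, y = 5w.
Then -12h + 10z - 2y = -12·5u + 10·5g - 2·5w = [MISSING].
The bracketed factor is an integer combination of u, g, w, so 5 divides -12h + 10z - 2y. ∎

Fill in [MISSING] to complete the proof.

5(10g - 12u - 2w)

Pull the common 5 out of every term: -12·5u + 10·5g - 2·5w = 5(10g - 12u - 2w).
10g - 12u - 2w is an integer, which exhibits the divisibility.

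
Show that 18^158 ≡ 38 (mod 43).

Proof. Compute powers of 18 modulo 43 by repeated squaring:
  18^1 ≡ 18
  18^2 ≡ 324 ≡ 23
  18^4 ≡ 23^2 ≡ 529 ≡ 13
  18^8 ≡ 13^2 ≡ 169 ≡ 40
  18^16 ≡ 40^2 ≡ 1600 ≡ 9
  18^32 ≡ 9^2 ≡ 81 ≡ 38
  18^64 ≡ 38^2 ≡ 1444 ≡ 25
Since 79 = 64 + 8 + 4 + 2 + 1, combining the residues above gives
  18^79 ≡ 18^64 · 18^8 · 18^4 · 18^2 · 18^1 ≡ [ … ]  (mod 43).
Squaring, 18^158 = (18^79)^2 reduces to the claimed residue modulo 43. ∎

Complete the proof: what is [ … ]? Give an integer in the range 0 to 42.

Multiply the listed residues: 25 · 40 · 13 · 23 · 18 = 1000 → 13000 → 299000 → 5382000.
Reducing modulo 43: 5382000 = 125162·43 + 34, so 18^79 ≡ 34.

34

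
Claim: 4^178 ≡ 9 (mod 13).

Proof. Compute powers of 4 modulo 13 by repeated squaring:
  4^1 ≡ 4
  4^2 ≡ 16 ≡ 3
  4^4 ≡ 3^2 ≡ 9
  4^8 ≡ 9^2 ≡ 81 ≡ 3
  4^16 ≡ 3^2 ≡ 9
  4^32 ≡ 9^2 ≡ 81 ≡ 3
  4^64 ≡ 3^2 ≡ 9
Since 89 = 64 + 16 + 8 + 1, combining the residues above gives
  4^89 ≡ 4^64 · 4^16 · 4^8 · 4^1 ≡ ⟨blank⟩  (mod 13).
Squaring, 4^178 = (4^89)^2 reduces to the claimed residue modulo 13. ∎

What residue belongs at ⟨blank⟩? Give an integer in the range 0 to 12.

10

Multiply the listed residues: 9 · 9 · 3 · 4 = 81 → 243 → 972.
Reducing modulo 13: 972 = 74·13 + 10, so 4^89 ≡ 10.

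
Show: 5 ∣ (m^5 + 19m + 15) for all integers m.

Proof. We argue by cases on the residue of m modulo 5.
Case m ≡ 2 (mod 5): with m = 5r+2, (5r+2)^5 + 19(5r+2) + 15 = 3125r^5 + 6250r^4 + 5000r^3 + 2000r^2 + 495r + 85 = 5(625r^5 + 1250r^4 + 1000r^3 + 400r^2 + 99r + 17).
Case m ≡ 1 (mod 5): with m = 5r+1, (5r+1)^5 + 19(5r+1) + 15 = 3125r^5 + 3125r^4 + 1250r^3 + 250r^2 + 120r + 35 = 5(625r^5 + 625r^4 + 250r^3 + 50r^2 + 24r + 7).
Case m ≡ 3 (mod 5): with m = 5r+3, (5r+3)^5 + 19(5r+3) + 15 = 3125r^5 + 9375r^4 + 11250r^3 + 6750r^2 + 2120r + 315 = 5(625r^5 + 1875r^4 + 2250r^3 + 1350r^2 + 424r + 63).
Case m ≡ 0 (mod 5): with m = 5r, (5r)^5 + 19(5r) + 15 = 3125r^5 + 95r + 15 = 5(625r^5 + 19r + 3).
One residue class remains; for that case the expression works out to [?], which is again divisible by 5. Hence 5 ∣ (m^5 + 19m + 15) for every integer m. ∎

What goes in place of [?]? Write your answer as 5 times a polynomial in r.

5(625r^5 + 2500r^4 + 4000r^3 + 3200r^2 + 1299r + 223)

Only m ≡ 4 (mod 5) is unaccounted for. Put m = 5r+4:
(5r+4)^5 + 19(5r+4) + 15 expands to 3125r^5 + 12500r^4 + 20000r^3 + 16000r^2 + 6495r + 1115,
and factoring out 5 leaves 5(625r^5 + 2500r^4 + 4000r^3 + 3200r^2 + 1299r + 223).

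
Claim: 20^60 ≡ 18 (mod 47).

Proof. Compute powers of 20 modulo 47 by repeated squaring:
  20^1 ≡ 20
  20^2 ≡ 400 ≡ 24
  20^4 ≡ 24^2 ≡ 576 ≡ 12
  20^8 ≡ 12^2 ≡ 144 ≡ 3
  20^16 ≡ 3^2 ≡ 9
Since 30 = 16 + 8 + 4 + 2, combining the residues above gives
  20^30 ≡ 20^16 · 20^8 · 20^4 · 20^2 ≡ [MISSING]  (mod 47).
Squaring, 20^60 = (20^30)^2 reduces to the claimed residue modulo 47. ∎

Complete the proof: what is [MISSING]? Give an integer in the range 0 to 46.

Multiply the listed residues: 9 · 3 · 12 · 24 = 27 → 324 → 7776.
Reducing modulo 47: 7776 = 165·47 + 21, so 20^30 ≡ 21.

21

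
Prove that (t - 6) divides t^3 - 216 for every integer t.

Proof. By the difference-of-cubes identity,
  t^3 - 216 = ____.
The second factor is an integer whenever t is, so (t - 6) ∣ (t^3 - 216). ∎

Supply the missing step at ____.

Polynomial division of t^3 - 216 by t - 6 leaves remainder 0 and quotient t^2 + 6t + 36.
Hence t^3 - 216 = (t - 6)(t^2 + 6t + 36).

(t - 6)(t^2 + 6t + 36)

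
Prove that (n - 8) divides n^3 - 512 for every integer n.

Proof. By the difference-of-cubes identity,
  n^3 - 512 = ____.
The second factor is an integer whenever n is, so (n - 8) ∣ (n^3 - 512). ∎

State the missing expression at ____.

Polynomial division of n^3 - 512 by n - 8 leaves remainder 0 and quotient n^2 + 8n + 64.
Hence n^3 - 512 = (n - 8)(n^2 + 8n + 64).

(n - 8)(n^2 + 8n + 64)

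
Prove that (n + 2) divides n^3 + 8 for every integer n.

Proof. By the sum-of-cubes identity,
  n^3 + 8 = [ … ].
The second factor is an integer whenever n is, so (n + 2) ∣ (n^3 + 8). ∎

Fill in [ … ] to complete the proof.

Polynomial division of n^3 + 8 by n + 2 leaves remainder 0 and quotient n^2 - 2n + 4.
Hence n^3 + 8 = (n + 2)(n^2 - 2n + 4).

(n + 2)(n^2 - 2n + 4)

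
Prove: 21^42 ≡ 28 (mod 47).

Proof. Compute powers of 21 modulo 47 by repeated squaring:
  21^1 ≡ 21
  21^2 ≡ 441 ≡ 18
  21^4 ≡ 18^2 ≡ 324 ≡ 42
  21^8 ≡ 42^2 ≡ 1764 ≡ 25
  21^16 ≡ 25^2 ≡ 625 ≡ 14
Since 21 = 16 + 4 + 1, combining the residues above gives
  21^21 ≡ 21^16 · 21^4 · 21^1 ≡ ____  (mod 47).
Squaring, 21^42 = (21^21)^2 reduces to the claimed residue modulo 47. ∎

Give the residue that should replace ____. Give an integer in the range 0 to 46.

21^16 · 21^4 · 21^1 ≡ 14 · 42 · 21 = 12348.
12348 mod 47 = 34, so 21^21 ≡ 34 (mod 47).

34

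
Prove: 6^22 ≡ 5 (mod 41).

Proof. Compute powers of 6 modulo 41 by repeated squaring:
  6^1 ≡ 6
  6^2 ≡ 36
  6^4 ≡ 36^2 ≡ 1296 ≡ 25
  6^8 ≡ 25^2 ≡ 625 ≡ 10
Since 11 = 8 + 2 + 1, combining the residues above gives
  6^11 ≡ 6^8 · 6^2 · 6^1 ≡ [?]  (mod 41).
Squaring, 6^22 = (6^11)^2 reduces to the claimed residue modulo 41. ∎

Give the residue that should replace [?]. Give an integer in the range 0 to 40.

6^8 · 6^2 · 6^1 ≡ 10 · 36 · 6 = 2160.
2160 mod 41 = 28, so 6^11 ≡ 28 (mod 41).

28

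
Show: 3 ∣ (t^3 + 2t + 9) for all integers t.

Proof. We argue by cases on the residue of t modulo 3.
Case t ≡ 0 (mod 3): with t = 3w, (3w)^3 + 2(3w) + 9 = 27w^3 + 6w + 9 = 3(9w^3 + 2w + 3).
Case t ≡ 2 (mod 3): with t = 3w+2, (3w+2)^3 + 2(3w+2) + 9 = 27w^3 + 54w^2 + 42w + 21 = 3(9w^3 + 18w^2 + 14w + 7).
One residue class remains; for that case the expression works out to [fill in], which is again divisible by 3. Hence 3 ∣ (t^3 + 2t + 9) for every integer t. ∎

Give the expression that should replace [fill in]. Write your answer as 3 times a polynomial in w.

Only t ≡ 1 (mod 3) is unaccounted for. Put t = 3w+1:
(3w+1)^3 + 2(3w+1) + 9 expands to 27w^3 + 27w^2 + 15w + 12,
and factoring out 3 leaves 3(9w^3 + 9w^2 + 5w + 4).

3(9w^3 + 9w^2 + 5w + 4)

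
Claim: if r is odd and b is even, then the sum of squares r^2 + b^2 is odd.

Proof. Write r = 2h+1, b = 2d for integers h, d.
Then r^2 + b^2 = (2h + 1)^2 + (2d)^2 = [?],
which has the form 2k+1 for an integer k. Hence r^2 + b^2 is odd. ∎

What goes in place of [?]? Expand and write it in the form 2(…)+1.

2(2d^2 + 2h^2 + 2h) + 1

Expanding: (2h + 1)^2 + (2d)^2 = 4d^2 + 4h^2 + 4h + 1.
Every term except the constant is even, so this is 2(2d^2 + 2h^2 + 2h) + 1,
and 2d^2 + 2h^2 + 2h ∈ ℤ gives the required form.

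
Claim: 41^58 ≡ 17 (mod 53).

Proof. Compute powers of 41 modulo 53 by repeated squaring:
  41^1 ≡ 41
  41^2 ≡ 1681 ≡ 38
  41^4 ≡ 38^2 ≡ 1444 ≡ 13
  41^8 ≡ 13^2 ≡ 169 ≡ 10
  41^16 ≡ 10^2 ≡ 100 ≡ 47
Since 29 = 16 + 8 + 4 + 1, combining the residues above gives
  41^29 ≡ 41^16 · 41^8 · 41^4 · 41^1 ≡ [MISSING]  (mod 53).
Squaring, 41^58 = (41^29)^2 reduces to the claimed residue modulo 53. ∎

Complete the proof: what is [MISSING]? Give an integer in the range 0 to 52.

41^16 · 41^8 · 41^4 · 41^1 ≡ 47 · 10 · 13 · 41 = 250510.
250510 mod 53 = 32, so 41^29 ≡ 32 (mod 53).

32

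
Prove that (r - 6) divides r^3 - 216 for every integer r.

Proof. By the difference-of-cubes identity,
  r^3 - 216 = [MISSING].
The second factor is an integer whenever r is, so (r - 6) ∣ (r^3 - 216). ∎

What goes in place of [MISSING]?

Polynomial division of r^3 - 216 by r - 6 leaves remainder 0 and quotient r^2 + 6r + 36.
Hence r^3 - 216 = (r - 6)(r^2 + 6r + 36).

(r - 6)(r^2 + 6r + 36)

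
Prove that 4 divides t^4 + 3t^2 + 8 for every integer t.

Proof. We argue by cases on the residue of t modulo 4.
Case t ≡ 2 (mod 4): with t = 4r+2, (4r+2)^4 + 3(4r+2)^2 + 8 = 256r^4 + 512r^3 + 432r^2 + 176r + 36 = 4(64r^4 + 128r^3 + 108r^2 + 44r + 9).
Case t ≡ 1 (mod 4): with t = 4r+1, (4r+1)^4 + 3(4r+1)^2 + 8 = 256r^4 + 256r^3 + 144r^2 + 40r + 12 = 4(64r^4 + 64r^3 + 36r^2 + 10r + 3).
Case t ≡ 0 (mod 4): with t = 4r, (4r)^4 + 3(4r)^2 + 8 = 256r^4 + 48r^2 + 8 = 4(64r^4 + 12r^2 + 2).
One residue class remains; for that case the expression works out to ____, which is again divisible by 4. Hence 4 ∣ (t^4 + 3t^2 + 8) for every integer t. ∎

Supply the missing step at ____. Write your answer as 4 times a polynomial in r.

4(64r^4 + 192r^3 + 228r^2 + 126r + 29)

The residues treated are {2, 1, 0}, so the missing case is t ≡ 3 (mod 4); write t = 4r+3.
Then (4r+3)^4 + 3(4r+3)^2 + 8 = 256r^4 + 768r^3 + 912r^2 + 504r + 116 = 4(64r^4 + 192r^3 + 228r^2 + 126r + 29).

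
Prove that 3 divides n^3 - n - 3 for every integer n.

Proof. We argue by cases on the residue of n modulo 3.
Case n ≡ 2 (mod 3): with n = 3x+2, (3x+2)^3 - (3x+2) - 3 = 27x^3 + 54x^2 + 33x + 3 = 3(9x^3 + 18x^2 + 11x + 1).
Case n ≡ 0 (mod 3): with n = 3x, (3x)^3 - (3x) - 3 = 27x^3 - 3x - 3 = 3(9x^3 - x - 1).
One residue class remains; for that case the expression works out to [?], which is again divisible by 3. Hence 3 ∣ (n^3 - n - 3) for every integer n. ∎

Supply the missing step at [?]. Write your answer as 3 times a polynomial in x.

3(9x^3 + 9x^2 + 2x - 1)

The residues treated are {2, 0}, so the missing case is n ≡ 1 (mod 3); write n = 3x+1.
Then (3x+1)^3 - (3x+1) - 3 = 27x^3 + 27x^2 + 6x - 3 = 3(9x^3 + 9x^2 + 2x - 1).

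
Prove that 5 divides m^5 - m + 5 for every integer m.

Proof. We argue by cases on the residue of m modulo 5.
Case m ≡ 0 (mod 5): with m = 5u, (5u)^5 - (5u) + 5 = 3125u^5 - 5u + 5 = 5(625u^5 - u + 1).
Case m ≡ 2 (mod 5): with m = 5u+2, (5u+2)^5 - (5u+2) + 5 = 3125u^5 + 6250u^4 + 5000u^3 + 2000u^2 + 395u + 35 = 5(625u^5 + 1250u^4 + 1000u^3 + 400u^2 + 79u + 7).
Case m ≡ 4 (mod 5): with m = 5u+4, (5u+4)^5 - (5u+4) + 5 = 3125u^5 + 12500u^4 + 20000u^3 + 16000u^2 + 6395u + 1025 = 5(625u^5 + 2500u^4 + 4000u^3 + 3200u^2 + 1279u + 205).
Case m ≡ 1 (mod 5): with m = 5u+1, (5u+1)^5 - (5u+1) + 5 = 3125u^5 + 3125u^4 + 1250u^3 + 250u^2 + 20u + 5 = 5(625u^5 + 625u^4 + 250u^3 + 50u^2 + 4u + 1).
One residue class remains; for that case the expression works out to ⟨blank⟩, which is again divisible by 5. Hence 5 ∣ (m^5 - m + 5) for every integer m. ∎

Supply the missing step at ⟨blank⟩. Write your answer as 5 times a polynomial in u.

Only m ≡ 3 (mod 5) is unaccounted for. Put m = 5u+3:
(5u+3)^5 - (5u+3) + 5 expands to 3125u^5 + 9375u^4 + 11250u^3 + 6750u^2 + 2020u + 245,
and factoring out 5 leaves 5(625u^5 + 1875u^4 + 2250u^3 + 1350u^2 + 404u + 49).

5(625u^5 + 1875u^4 + 2250u^3 + 1350u^2 + 404u + 49)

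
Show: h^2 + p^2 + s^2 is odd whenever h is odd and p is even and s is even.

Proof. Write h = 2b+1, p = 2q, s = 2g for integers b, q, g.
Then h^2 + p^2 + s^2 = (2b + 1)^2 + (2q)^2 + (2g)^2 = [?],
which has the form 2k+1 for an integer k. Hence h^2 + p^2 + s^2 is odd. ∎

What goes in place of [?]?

(2b + 1)^2 + (2q)^2 + (2g)^2 = 4b^2 + 4b + 4g^2 + 4q^2 + 1
= 2(2b^2 + 2b + 2g^2 + 2q^2) + 1.
Since 2b^2 + 2b + 2g^2 + 2q^2 is an integer, the sum of squares is of the form 2k+1 for an integer k.

2(2b^2 + 2b + 2g^2 + 2q^2) + 1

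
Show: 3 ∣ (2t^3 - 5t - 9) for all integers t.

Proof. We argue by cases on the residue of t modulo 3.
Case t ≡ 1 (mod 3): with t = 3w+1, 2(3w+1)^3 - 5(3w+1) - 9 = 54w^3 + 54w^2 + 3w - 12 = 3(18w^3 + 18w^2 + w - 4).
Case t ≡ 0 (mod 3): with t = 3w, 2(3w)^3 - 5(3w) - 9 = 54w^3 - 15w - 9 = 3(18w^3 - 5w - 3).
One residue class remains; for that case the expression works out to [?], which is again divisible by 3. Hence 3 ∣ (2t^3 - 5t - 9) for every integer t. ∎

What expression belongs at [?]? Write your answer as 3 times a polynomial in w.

The residues treated are {1, 0}, so the missing case is t ≡ 2 (mod 3); write t = 3w+2.
Then 2(3w+2)^3 - 5(3w+2) - 9 = 54w^3 + 108w^2 + 57w - 3 = 3(18w^3 + 36w^2 + 19w - 1).

3(18w^3 + 36w^2 + 19w - 1)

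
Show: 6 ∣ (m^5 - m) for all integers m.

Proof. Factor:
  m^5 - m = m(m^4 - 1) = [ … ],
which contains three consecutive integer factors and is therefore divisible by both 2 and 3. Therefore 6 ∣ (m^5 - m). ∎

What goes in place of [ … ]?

m^4 - 1 = (m^2 - 1)(m^2 + 1), and m^2 - 1 = (m-1)(m+1).
So m(m^4 - 1) = (m - 1)m(m + 1)(m^2 + 1).

(m - 1)m(m + 1)(m^2 + 1)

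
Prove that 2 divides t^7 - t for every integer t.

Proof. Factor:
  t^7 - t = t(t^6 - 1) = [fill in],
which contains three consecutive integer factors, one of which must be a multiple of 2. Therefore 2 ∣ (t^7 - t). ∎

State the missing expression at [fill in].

t^6 - 1 = (t^2 - 1)(t^4 + t^2 + 1), and t^2 - 1 = (t-1)(t+1).
So t(t^6 - 1) = (t - 1)t(t + 1)(t^4 + t^2 + 1).

(t - 1)t(t + 1)(t^4 + t^2 + 1)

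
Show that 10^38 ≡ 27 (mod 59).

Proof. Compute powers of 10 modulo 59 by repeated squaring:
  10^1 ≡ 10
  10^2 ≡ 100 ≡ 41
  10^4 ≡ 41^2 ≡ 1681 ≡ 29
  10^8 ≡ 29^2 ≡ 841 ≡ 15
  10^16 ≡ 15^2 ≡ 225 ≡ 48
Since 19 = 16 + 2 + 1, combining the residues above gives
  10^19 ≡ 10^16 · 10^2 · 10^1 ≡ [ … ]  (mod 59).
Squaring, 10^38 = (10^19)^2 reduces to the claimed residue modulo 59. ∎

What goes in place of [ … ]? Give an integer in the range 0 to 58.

10^16 · 10^2 · 10^1 ≡ 48 · 41 · 10 = 19680.
19680 mod 59 = 33, so 10^19 ≡ 33 (mod 59).

33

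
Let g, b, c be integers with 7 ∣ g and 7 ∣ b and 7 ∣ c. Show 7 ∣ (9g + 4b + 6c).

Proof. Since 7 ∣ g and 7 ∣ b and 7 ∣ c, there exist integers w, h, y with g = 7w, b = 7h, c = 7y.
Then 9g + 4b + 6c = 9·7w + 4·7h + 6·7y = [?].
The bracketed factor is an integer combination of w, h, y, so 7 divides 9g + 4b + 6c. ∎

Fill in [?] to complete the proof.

Each term has a factor of 7: 9·7w + 4·7h + 6·7y = 7·(4h + 9w + 6y).
Since 4h + 9w + 6y is an integer, 7 ∣ (9g + 4b + 6c).

7(4h + 9w + 6y)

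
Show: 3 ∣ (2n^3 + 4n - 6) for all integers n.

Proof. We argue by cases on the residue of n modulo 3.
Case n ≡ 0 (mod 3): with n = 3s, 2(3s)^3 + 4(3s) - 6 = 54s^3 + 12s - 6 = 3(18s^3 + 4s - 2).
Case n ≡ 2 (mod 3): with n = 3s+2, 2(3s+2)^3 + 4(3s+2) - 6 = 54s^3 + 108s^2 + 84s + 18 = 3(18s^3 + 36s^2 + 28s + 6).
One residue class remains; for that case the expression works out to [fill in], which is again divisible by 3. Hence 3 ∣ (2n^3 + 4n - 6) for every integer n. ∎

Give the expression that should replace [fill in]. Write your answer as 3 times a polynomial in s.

Only n ≡ 1 (mod 3) is unaccounted for. Put n = 3s+1:
2(3s+1)^3 + 4(3s+1) - 6 expands to 54s^3 + 54s^2 + 30s,
and factoring out 3 leaves 3(18s^3 + 18s^2 + 10s).

3(18s^3 + 18s^2 + 10s)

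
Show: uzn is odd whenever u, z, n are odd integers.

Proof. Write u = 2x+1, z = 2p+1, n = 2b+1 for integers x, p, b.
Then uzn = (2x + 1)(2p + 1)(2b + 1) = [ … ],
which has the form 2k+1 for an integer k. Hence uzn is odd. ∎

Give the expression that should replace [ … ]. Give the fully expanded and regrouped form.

2(4bpx + 2bp + 2bx + b + 2px + p + x) + 1

(2x + 1)(2p + 1)(2b + 1) = 8bpx + 4bp + 4bx + 2b + 4px + 2p + 2x + 1
= 2(4bpx + 2bp + 2bx + b + 2px + p + x) + 1.
Since 4bpx + 2bp + 2bx + b + 2px + p + x is an integer, the product is of the form 2k+1 for an integer k.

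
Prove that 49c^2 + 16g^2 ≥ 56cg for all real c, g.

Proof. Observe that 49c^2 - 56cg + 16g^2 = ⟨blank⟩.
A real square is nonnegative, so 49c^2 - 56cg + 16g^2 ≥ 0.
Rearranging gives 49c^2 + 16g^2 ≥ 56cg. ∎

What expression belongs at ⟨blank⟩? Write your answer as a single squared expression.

(7c - 4g)^2

The leading and trailing coefficients are 7^2 and 4^2, and 56 = 2·7·4, so the trinomial is (7c - 4g)^2.
Hence 49c^2 - 56cg + 16g^2 ≥ 0.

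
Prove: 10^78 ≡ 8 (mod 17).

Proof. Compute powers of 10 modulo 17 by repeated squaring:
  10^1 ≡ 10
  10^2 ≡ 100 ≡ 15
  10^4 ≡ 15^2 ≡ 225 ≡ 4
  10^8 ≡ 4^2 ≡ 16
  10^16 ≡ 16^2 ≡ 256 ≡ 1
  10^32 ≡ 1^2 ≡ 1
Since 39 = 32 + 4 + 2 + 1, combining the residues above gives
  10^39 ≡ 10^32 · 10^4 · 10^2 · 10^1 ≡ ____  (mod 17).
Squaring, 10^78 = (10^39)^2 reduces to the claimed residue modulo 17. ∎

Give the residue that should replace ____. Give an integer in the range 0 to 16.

10^32 · 10^4 · 10^2 · 10^1 ≡ 1 · 4 · 15 · 10 = 600.
600 mod 17 = 5, so 10^39 ≡ 5 (mod 17).

5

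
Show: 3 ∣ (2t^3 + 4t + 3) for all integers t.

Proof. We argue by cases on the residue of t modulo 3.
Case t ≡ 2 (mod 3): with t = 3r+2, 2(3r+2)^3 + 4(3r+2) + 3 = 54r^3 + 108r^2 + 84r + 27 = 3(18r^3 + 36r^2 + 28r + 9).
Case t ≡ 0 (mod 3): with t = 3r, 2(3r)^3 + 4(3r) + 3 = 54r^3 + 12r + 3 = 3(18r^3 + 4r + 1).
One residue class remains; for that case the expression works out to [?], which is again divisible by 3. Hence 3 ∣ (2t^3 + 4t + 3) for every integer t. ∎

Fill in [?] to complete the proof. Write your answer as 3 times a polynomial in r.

3(18r^3 + 18r^2 + 10r + 3)

Only t ≡ 1 (mod 3) is unaccounted for. Put t = 3r+1:
2(3r+1)^3 + 4(3r+1) + 3 expands to 54r^3 + 54r^2 + 30r + 9,
and factoring out 3 leaves 3(18r^3 + 18r^2 + 10r + 3).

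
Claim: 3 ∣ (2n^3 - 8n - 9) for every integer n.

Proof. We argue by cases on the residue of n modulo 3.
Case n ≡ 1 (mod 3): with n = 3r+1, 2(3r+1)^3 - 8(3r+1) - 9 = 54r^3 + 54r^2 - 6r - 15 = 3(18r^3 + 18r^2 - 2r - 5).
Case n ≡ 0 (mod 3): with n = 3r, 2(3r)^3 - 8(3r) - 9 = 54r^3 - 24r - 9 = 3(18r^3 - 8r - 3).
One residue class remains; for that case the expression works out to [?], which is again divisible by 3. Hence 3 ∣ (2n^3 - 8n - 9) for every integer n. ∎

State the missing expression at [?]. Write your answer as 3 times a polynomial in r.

Only n ≡ 2 (mod 3) is unaccounted for. Put n = 3r+2:
2(3r+2)^3 - 8(3r+2) - 9 expands to 54r^3 + 108r^2 + 48r - 9,
and factoring out 3 leaves 3(18r^3 + 36r^2 + 16r - 3).

3(18r^3 + 36r^2 + 16r - 3)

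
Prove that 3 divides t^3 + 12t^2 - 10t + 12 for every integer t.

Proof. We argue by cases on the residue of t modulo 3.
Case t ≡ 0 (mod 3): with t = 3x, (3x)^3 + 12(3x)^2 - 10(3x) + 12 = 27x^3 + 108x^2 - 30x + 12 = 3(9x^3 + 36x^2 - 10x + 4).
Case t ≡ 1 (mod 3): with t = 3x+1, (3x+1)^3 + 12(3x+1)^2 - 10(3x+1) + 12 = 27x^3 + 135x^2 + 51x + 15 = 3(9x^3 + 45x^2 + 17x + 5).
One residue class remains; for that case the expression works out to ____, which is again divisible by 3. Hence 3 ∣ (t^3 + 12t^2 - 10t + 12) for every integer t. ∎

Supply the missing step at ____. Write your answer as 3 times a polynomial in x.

The residues treated are {0, 1}, so the missing case is t ≡ 2 (mod 3); write t = 3x+2.
Then (3x+2)^3 + 12(3x+2)^2 - 10(3x+2) + 12 = 27x^3 + 162x^2 + 150x + 48 = 3(9x^3 + 54x^2 + 50x + 16).

3(9x^3 + 54x^2 + 50x + 16)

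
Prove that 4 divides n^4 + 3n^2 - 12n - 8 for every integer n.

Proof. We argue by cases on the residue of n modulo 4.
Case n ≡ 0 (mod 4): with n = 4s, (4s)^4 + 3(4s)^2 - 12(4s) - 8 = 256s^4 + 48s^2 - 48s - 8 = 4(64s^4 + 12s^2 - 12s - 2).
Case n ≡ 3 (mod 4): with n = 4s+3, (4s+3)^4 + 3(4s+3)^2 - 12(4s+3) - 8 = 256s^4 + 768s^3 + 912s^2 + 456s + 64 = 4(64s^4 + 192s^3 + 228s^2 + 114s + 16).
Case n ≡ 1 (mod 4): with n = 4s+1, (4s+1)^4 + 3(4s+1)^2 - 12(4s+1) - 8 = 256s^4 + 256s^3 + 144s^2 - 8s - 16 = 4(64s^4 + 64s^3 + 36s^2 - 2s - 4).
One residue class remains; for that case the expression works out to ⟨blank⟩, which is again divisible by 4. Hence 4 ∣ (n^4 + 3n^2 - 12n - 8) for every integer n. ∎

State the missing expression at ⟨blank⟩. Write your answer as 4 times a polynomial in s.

4(64s^4 + 128s^3 + 108s^2 + 32s - 1)

Only n ≡ 2 (mod 4) is unaccounted for. Put n = 4s+2:
(4s+2)^4 + 3(4s+2)^2 - 12(4s+2) - 8 expands to 256s^4 + 512s^3 + 432s^2 + 128s - 4,
and factoring out 4 leaves 4(64s^4 + 128s^3 + 108s^2 + 32s - 1).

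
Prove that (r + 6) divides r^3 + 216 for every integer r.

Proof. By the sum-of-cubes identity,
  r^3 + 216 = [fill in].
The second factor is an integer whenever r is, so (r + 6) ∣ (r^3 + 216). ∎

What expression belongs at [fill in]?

Polynomial division of r^3 + 216 by r + 6 leaves remainder 0 and quotient r^2 - 6r + 36.
Hence r^3 + 216 = (r + 6)(r^2 - 6r + 36).

(r + 6)(r^2 - 6r + 36)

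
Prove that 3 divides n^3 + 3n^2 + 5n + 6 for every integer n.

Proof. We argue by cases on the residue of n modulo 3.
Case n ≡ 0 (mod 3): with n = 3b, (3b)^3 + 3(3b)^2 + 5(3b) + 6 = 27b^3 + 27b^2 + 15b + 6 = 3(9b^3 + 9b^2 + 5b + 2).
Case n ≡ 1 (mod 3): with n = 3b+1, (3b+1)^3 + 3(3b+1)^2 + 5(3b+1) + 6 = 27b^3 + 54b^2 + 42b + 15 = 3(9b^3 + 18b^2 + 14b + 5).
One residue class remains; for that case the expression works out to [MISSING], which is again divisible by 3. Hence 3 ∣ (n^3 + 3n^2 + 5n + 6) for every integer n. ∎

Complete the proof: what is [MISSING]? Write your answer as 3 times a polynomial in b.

The residues treated are {0, 1}, so the missing case is n ≡ 2 (mod 3); write n = 3b+2.
Then (3b+2)^3 + 3(3b+2)^2 + 5(3b+2) + 6 = 27b^3 + 81b^2 + 87b + 36 = 3(9b^3 + 27b^2 + 29b + 12).

3(9b^3 + 27b^2 + 29b + 12)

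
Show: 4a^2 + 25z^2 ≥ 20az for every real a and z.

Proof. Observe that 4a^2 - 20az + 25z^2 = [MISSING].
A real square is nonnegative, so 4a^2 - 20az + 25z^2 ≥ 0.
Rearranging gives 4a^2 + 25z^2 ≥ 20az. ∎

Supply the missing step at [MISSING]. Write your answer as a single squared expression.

4a^2 - 20az + 25z^2 is a perfect-square trinomial: the outer terms are (2a)^2 and (5z)^2, and the cross term is -2·2a·5z.
So 4a^2 - 20az + 25z^2 = (2a - 5z)^2 ≥ 0.

(2a - 5z)^2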